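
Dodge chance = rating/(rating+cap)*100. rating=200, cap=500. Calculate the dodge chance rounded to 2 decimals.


dodge% = 200 / (200 + 500) * 100
= 200 / 700 * 100
= 0.285714 * 100
= 28.57%

28.57%


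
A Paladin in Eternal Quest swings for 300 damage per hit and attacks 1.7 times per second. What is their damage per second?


DPS = damage * attack_speed
= 300 * 1.7
= 510.0

510.0 DPS


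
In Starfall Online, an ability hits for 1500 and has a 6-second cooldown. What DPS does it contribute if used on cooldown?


DPS = damage / cooldown
= 1500 / 6
= 250.00

250.00 DPS


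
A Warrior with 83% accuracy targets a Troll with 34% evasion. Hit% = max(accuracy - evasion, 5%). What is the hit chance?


accuracy - evasion = 83 - 34 = 49
Apply floor: max(49, 5) = 49
Hit chance = 49%

49%


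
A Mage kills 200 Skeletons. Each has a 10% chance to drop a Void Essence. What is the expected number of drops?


Expected drops = kills * (drop_rate / 100)
= 200 * (10 / 100)
= 200 * 0.1
= 20.0

20.0 drops


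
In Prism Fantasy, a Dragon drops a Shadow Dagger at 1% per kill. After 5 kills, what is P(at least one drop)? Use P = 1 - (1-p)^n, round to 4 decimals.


P(at least one) = 1 - P(none) = 1 - (1-p)^n
p = 1/100 = 0.01
1 - p = 0.99
(1 - p)^5 = 0.99^5 = 0.950990
P(at least one) = 1 - 0.950990 = 0.0490

0.0490


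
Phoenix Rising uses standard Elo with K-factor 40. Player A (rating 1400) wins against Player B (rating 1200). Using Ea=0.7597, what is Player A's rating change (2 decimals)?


Elo update: delta = K * (S - Ea), where S = 1 (wins)
S - Ea = 1 - 0.7597 = 0.2403
Rating change = 40 * 0.2403
= 9.61

9.61 rating points


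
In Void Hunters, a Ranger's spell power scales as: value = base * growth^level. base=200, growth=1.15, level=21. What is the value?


value = base * growth^level
= 200 * 1.15^21
= 200 * 18.821518
= 3764.30

3764.30 spell power


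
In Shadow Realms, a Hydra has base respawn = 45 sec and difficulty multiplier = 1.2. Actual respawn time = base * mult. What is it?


Respawn time = base * multiplier
= 45 * 1.2
= 54.0 seconds

54.0 seconds


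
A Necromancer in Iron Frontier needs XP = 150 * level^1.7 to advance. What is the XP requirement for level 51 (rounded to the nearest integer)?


XP = 150 * level^1.7
Substitute level = 51:
XP = 150 * 51^1.7
= 150 * 799.5936
= 119939

119939 XP


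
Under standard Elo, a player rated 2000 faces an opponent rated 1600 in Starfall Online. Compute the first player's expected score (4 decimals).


Elo expected score: Ea = 1/(1 + 10^((Rb-Ra)/400))
Rb - Ra = 1600 - 2000 = -400
(Rb-Ra)/400 = -400/400 = -1.0
10^-1.0 = 0.1
Ea = 1/(1 + 0.1) = 1/1.1 = 0.9091

0.9091


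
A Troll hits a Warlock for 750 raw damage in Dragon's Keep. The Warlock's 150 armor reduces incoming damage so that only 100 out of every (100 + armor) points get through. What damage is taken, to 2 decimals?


actual = 750 * 100 / (100 + 150)
= 750 * 100 / 250
= 75000 / 250
= 300.00

300.00 damage


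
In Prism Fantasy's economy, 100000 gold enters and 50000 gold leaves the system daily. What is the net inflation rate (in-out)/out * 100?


Net gold = 100000 - 50000 = 50000
Inflation rate = net / sunk * 100 = 50000 / 50000 * 100
= 1.0 * 100
= 100.00%

100.00%


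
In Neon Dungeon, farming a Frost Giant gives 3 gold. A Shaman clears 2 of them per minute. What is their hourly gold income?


Gold per minute = 3 * 2 = 6
Gold per hour = 6 * 60 = 360

360 gold/hour


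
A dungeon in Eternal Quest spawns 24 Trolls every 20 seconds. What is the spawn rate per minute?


Spawns per minute = count * (60 / interval)
= 24 * (60 / 20)
= 24 * 3.0
= 72.0

72.0 per minute


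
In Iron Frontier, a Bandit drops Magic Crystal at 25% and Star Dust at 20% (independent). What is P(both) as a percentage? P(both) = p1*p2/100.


For independent events, P(both) = P(A) * P(B)
= 25% * 20%
= 500 / 100 %
= 5.0%

5.0%


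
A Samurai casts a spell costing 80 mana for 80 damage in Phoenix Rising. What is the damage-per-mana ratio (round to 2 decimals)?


Efficiency = damage / mana
= 80 / 80
= 1.00

1.00 dmg/mana


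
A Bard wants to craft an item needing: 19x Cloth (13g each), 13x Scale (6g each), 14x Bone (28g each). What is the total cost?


Cost breakdown:
  Cloth: 19 * 13 = 247
  Scale: 13 * 6 = 78
  Bone: 14 * 28 = 392
Total = 247 + 78 + 392 = 717

717 gold


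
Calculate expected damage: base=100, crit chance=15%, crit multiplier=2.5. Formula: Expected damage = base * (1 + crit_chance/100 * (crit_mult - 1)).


E[dmg] = base * (1 + crit_chance * (crit_mult - 1))
cc as decimal = 15/100 = 0.15
cm - 1 = 2.5 - 1 = 1.5
Bonus factor = 0.15 * 1.5 = 0.225
Total multiplier = 1 + 0.225 = 1.225
Expected damage = 100 * 1.225 = 122.50

122.50 damage


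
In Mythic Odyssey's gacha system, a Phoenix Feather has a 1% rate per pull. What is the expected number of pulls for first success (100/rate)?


Expected pulls for a geometric distribution = 1/p = 100 / rate%
= 100 / 1
= 100.0

100.0 pulls


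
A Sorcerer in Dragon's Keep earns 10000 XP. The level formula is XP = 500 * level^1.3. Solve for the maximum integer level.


XP = 500 * level^1.3, so level = (XP / 500)^(1/1.3)
= (10000 / 500)^(1/1.3)
= 20.0^0.7692
= 10.0183
Floor: level = 10

level 10


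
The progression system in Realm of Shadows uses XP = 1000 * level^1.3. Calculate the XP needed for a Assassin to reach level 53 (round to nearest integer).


XP = 1000 * level^1.3
Substitute level = 53:
XP = 1000 * 53^1.3
= 1000 * 174.4049
= 174405

174405 XP


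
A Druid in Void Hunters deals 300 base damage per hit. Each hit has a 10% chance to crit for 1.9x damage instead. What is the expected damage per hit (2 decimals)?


E[dmg] = base * (1 + crit_chance * (crit_mult - 1))
cc as decimal = 10/100 = 0.1
cm - 1 = 1.9 - 1 = 0.9
Bonus factor = 0.1 * 0.9 = 0.09
Total multiplier = 1 + 0.09 = 1.09
Expected damage = 300 * 1.09 = 327.00

327.00 damage


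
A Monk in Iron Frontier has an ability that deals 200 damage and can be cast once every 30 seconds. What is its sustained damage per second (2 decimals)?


DPS = damage / cooldown
= 200 / 30
= 6.67

6.67 DPS


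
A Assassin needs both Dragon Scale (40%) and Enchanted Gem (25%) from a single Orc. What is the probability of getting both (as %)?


For independent events, P(both) = P(A) * P(B)
= 40% * 25%
= 1000 / 100 %
= 10.0%

10.0%


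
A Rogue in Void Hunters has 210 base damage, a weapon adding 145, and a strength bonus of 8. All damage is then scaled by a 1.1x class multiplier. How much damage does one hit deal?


Sum base + weapon + str = 210 + 145 + 8 = 363
Multiply by 1.1:
363 * 1.1 = 399.3

399.3 damage


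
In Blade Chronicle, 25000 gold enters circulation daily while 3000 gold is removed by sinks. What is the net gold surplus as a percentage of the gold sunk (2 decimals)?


Net gold = 25000 - 3000 = 22000
Inflation rate = net / sunk * 100 = 22000 / 3000 * 100
= 7.333333 * 100
= 733.33%

733.33%


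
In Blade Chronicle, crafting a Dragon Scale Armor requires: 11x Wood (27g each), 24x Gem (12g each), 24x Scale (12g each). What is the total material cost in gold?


Cost breakdown:
  Wood: 11 * 27 = 297
  Gem: 24 * 12 = 288
  Scale: 24 * 12 = 288
Total = 297 + 288 + 288 = 873

873 gold


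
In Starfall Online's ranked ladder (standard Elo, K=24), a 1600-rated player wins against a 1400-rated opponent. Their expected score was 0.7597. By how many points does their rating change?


Elo update: delta = K * (S - Ea), where S = 1 (wins)
S - Ea = 1 - 0.7597 = 0.2403
Rating change = 24 * 0.2403
= 5.77

5.77 rating points


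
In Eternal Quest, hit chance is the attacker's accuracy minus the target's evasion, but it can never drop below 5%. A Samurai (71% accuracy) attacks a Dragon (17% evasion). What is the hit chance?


accuracy - evasion = 71 - 17 = 54
Apply floor: max(54, 5) = 54
Hit chance = 54%

54%


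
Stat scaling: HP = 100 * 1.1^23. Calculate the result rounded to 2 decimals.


value = base * growth^level
= 100 * 1.1^23
= 100 * 8.954302
= 895.43

895.43 HP


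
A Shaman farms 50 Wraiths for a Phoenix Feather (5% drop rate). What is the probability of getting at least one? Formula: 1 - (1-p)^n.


P(at least one) = 1 - P(none) = 1 - (1-p)^n
p = 5/100 = 0.05
1 - p = 0.95
(1 - p)^50 = 0.95^50 = 0.076945
P(at least one) = 1 - 0.076945 = 0.9231

0.9231


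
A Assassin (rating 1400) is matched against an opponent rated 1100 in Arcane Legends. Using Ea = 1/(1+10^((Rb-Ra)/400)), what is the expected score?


Elo expected score: Ea = 1/(1 + 10^((Rb-Ra)/400))
Rb - Ra = 1100 - 1400 = -300
(Rb-Ra)/400 = -300/400 = -0.75
10^-0.75 = 0.177828
Ea = 1/(1 + 0.177828) = 1/1.177828 = 0.8490

0.8490


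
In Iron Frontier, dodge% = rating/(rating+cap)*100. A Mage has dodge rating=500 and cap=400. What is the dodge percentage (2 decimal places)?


dodge% = 500 / (500 + 400) * 100
= 500 / 900 * 100
= 0.555556 * 100
= 55.56%

55.56%


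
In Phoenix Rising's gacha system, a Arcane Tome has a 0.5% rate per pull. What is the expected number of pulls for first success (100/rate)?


Expected pulls for a geometric distribution = 1/p = 100 / rate%
= 100 / 0.5
= 200.0

200.0 pulls


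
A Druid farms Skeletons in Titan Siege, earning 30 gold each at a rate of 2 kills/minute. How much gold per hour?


Gold per minute = 30 * 2 = 60
Gold per hour = 60 * 60 = 3600

3600 gold/hour


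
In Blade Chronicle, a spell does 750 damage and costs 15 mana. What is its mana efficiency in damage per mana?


Efficiency = damage / mana
= 750 / 15
= 50.00

50.00 dmg/mana


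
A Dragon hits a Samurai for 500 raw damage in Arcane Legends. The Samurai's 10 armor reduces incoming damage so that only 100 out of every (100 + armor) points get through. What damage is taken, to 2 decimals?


actual = 500 * 100 / (100 + 10)
= 500 * 100 / 110
= 50000 / 110
= 454.55

454.55 damage


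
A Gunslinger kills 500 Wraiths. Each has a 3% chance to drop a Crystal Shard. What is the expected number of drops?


Expected drops = kills * (drop_rate / 100)
= 500 * (3 / 100)
= 500 * 0.03
= 15.0

15.0 drops


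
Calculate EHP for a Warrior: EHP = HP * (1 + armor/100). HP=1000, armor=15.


EHP = 1000 * (1 + 15/100)
= 1000 * (1 + 0.15)
= 1000 * 1.15
= 1150.0

1150.0 EHP


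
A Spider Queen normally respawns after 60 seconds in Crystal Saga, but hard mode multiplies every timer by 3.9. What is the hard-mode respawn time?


Respawn time = base * multiplier
= 60 * 3.9
= 234.0 seconds

234.0 seconds


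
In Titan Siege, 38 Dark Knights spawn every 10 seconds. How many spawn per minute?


Spawns per minute = count * (60 / interval)
= 38 * (60 / 10)
= 38 * 6.0
= 228.0

228.0 per minute


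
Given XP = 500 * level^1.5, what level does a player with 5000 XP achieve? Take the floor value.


XP = 500 * level^1.5, so level = (XP / 500)^(1/1.5)
= (5000 / 500)^(1/1.5)
= 10.0^0.6667
= 4.6416
Floor: level = 4

level 4


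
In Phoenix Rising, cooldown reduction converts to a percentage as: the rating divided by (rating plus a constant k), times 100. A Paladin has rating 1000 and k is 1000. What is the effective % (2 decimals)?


effective% = rating / (rating + k) * 100
= 1000 / (1000 + 1000) * 100
= 1000 / 2000 * 100
= 0.5 * 100
= 50.00%

50.00%


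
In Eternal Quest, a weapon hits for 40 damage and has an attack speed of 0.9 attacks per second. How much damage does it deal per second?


DPS = damage * attack_speed
= 40 * 0.9
= 36.0

36.0 DPS


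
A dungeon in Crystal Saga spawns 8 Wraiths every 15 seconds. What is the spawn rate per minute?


Spawns per minute = count * (60 / interval)
= 8 * (60 / 15)
= 8 * 4.0
= 32.0

32.0 per minute


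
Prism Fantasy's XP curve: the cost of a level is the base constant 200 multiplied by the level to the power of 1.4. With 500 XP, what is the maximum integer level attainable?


XP = 200 * level^1.4, so level = (XP / 200)^(1/1.4)
= (500 / 200)^(1/1.4)
= 2.5^0.7143
= 1.9242
Floor: level = 1

level 1


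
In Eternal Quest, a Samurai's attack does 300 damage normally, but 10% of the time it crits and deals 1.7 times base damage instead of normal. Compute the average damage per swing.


E[dmg] = base * (1 + crit_chance * (crit_mult - 1))
cc as decimal = 10/100 = 0.1
cm - 1 = 1.7 - 1 = 0.7
Bonus factor = 0.1 * 0.7 = 0.07
Total multiplier = 1 + 0.07 = 1.07
Expected damage = 300 * 1.07 = 321.00

321.00 damage


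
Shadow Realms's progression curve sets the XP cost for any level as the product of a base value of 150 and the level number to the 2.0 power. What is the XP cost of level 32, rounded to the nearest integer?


XP = 150 * level^2.0
Substitute level = 32:
XP = 150 * 32^2.0
= 150 * 1024.0
= 153600

153600 XP


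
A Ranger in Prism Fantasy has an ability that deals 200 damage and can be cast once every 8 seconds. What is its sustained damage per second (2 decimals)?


DPS = damage / cooldown
= 200 / 8
= 25.00

25.00 DPS


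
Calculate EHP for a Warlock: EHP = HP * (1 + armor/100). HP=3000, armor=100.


EHP = 3000 * (1 + 100/100)
= 3000 * (1 + 1.0)
= 3000 * 2.0
= 6000.0

6000.0 EHP


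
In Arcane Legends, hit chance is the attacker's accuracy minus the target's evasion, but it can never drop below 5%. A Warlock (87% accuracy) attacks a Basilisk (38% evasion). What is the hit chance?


accuracy - evasion = 87 - 38 = 49
Apply floor: max(49, 5) = 49
Hit chance = 49%

49%


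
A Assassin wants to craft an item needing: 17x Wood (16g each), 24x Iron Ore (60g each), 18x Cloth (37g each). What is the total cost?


Cost breakdown:
  Wood: 17 * 16 = 272
  Iron Ore: 24 * 60 = 1440
  Cloth: 18 * 37 = 666
Total = 272 + 1440 + 666 = 2378

2378 gold


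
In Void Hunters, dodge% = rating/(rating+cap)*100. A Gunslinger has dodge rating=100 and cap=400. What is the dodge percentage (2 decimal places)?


dodge% = 100 / (100 + 400) * 100
= 100 / 500 * 100
= 0.2 * 100
= 20.00%

20.00%


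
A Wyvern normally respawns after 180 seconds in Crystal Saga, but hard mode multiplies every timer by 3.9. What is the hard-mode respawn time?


Respawn time = base * multiplier
= 180 * 3.9
= 702.0 seconds

702.0 seconds


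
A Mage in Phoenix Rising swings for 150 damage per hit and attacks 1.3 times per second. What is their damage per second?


DPS = damage * attack_speed
= 150 * 1.3
= 195.0

195.0 DPS


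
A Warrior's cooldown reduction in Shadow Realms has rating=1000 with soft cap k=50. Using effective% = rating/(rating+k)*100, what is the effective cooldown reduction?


effective% = rating / (rating + k) * 100
= 1000 / (1000 + 50) * 100
= 1000 / 1050 * 100
= 0.952381 * 100
= 95.24%

95.24%


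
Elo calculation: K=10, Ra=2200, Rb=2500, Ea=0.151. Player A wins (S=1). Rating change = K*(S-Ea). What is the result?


Elo update: delta = K * (S - Ea), where S = 1 (wins)
S - Ea = 1 - 0.151 = 0.849
Rating change = 10 * 0.849
= 8.49

8.49 rating points


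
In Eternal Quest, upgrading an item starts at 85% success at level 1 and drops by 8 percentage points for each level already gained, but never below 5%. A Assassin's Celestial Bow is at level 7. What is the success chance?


raw_rate = 85 - 8 * (7 - 1)
= 85 - 8 * 6
= 85 - 48
= 37
Apply floor: max(37, 5) = 37%

37%


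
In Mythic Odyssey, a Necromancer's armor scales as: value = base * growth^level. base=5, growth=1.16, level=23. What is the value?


value = base * growth^level
= 5 * 1.16^23
= 5 * 30.376222
= 151.88

151.88 armor


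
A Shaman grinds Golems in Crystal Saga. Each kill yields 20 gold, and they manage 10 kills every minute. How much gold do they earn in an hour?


Gold per minute = 20 * 10 = 200
Gold per hour = 200 * 60 = 12000

12000 gold/hour


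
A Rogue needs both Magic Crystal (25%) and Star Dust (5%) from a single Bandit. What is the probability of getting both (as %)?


For independent events, P(both) = P(A) * P(B)
= 25% * 5%
= 125 / 100 %
= 1.25%

1.25%


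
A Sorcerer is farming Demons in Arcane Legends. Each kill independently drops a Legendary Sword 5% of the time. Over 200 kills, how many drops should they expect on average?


Expected drops = kills * (drop_rate / 100)
= 200 * (5 / 100)
= 200 * 0.05
= 10.0

10.0 drops


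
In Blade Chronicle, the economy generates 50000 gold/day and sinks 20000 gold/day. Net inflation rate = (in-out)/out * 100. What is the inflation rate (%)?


Net gold = 50000 - 20000 = 30000
Inflation rate = net / sunk * 100 = 30000 / 20000 * 100
= 1.5 * 100
= 150.00%

150.00%


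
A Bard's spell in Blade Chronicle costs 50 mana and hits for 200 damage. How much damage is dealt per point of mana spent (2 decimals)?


Efficiency = damage / mana
= 200 / 50
= 4.00

4.00 dmg/mana


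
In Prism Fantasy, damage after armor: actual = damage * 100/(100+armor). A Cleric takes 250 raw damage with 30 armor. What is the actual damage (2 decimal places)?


actual = 250 * 100 / (100 + 30)
= 250 * 100 / 130
= 25000 / 130
= 192.31

192.31 damage


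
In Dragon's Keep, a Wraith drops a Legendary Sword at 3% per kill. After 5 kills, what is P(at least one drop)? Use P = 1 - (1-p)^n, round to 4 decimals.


P(at least one) = 1 - P(none) = 1 - (1-p)^n
p = 3/100 = 0.03
1 - p = 0.97
(1 - p)^5 = 0.97^5 = 0.858734
P(at least one) = 1 - 0.858734 = 0.1413

0.1413


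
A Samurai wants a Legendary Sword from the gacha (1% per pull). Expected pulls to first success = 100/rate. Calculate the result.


Expected pulls for a geometric distribution = 1/p = 100 / rate%
= 100 / 1
= 100.0

100.0 pulls


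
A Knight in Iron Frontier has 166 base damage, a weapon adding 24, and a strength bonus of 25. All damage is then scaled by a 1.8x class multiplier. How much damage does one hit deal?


Sum base + weapon + str = 166 + 24 + 25 = 215
Multiply by 1.8:
215 * 1.8 = 387.0

387.0 damage


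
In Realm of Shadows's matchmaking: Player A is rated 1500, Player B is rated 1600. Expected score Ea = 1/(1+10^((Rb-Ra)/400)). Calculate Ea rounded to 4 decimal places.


Elo expected score: Ea = 1/(1 + 10^((Rb-Ra)/400))
Rb - Ra = 1600 - 1500 = 100
(Rb-Ra)/400 = 100/400 = 0.25
10^0.25 = 1.778279
Ea = 1/(1 + 1.778279) = 1/2.778279 = 0.3599

0.3599


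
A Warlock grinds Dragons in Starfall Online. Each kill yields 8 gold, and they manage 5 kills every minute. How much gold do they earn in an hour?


Gold per minute = 8 * 5 = 40
Gold per hour = 40 * 60 = 2400

2400 gold/hour


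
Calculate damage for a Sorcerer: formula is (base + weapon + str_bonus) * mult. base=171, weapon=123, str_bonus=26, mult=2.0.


Sum base + weapon + str = 171 + 123 + 26 = 320
Multiply by 2.0:
320 * 2.0 = 640.0

640.0 damage


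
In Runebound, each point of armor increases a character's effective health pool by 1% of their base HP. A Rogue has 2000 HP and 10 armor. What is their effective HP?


EHP = 2000 * (1 + 10/100)
= 2000 * (1 + 0.1)
= 2000 * 1.1
= 2200.0

2200.0 EHP


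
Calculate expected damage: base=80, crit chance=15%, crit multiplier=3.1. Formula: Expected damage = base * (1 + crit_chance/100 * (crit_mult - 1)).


E[dmg] = base * (1 + crit_chance * (crit_mult - 1))
cc as decimal = 15/100 = 0.15
cm - 1 = 3.1 - 1 = 2.1
Bonus factor = 0.15 * 2.1 = 0.315
Total multiplier = 1 + 0.315 = 1.315
Expected damage = 80 * 1.315 = 105.20

105.20 damage


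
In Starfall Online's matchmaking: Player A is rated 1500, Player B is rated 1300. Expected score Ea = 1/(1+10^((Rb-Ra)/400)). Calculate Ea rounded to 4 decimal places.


Elo expected score: Ea = 1/(1 + 10^((Rb-Ra)/400))
Rb - Ra = 1300 - 1500 = -200
(Rb-Ra)/400 = -200/400 = -0.5
10^-0.5 = 0.316228
Ea = 1/(1 + 0.316228) = 1/1.316228 = 0.7597

0.7597


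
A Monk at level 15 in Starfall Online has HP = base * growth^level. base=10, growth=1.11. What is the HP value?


value = base * growth^level
= 10 * 1.11^15
= 10 * 4.784589
= 47.85

47.85 HP


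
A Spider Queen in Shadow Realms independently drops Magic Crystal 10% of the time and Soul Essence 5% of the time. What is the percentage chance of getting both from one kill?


For independent events, P(both) = P(A) * P(B)
= 10% * 5%
= 50 / 100 %
= 0.5%

0.5%


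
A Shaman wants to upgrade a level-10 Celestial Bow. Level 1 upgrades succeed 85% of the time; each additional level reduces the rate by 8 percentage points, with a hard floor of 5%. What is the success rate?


raw_rate = 85 - 8 * (10 - 1)
= 85 - 8 * 9
= 85 - 72
= 13
Apply floor: max(13, 5) = 13%

13%


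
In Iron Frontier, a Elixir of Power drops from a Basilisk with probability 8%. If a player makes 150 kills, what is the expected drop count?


Expected drops = kills * (drop_rate / 100)
= 150 * (8 / 100)
= 150 * 0.08
= 12.0

12.0 drops


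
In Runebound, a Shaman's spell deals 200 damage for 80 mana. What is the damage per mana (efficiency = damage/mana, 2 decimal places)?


Efficiency = damage / mana
= 200 / 80
= 2.50

2.50 dmg/mana


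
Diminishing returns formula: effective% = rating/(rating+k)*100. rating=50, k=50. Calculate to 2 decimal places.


effective% = rating / (rating + k) * 100
= 50 / (50 + 50) * 100
= 50 / 100 * 100
= 0.5 * 100
= 50.00%

50.00%


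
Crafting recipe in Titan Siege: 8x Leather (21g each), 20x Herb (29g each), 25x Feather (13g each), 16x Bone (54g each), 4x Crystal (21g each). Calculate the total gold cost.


Cost breakdown:
  Leather: 8 * 21 = 168
  Herb: 20 * 29 = 580
  Feather: 25 * 13 = 325
  Bone: 16 * 54 = 864
  Crystal: 4 * 21 = 84
Total = 168 + 580 + 325 + 864 + 84 = 2021

2021 gold


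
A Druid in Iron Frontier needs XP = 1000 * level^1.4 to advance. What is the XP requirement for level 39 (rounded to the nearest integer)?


XP = 1000 * level^1.4
Substitute level = 39:
XP = 1000 * 39^1.4
= 1000 * 168.8459
= 168846

168846 XP


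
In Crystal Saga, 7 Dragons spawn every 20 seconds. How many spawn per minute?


Spawns per minute = count * (60 / interval)
= 7 * (60 / 20)
= 7 * 3.0
= 21.0

21.0 per minute


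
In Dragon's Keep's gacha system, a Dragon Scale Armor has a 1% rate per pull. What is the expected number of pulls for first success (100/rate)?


Expected pulls for a geometric distribution = 1/p = 100 / rate%
= 100 / 1
= 100.0

100.0 pulls


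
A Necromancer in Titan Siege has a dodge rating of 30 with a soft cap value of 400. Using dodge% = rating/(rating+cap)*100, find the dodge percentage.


dodge% = 30 / (30 + 400) * 100
= 30 / 430 * 100
= 0.069767 * 100
= 6.98%

6.98%


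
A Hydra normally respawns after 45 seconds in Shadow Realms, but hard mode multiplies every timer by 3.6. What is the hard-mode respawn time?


Respawn time = base * multiplier
= 45 * 3.6
= 162.0 seconds

162.0 seconds


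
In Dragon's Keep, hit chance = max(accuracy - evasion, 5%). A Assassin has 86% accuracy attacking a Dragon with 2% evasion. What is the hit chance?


accuracy - evasion = 86 - 2 = 84
Apply floor: max(84, 5) = 84
Hit chance = 84%

84%


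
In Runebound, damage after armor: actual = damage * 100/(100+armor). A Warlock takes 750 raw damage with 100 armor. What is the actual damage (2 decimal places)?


actual = 750 * 100 / (100 + 100)
= 750 * 100 / 200
= 75000 / 200
= 375.00

375.00 damage


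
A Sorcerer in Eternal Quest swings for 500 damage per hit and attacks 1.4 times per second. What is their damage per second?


DPS = damage * attack_speed
= 500 * 1.4
= 700.0

700.0 DPS


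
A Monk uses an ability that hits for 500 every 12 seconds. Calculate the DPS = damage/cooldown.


DPS = damage / cooldown
= 500 / 12
= 41.67

41.67 DPS


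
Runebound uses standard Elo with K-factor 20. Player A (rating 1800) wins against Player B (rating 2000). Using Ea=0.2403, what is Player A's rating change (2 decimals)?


Elo update: delta = K * (S - Ea), where S = 1 (wins)
S - Ea = 1 - 0.2403 = 0.7597
Rating change = 20 * 0.7597
= 15.19

15.19 rating points


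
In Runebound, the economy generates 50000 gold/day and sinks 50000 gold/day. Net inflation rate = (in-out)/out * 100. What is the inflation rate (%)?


Net gold = 50000 - 50000 = 0
Inflation rate = net / sunk * 100 = 0 / 50000 * 100
= 0.0 * 100
= 0.00%

0.00%


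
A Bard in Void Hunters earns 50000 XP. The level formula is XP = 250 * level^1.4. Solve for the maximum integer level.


XP = 250 * level^1.4, so level = (XP / 250)^(1/1.4)
= (50000 / 250)^(1/1.4)
= 200.0^0.7143
= 44.0142
Floor: level = 44

level 44


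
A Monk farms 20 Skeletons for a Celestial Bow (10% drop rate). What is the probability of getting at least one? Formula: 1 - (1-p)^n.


P(at least one) = 1 - P(none) = 1 - (1-p)^n
p = 10/100 = 0.1
1 - p = 0.9
(1 - p)^20 = 0.9^20 = 0.121577
P(at least one) = 1 - 0.121577 = 0.8784

0.8784


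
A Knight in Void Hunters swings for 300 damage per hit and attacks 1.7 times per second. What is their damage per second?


DPS = damage * attack_speed
= 300 * 1.7
= 510.0

510.0 DPS


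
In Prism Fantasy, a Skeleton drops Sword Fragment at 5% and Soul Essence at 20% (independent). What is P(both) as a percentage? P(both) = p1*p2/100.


For independent events, P(both) = P(A) * P(B)
= 5% * 20%
= 100 / 100 %
= 1.0%

1.0%


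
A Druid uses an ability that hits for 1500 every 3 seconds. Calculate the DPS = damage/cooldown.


DPS = damage / cooldown
= 1500 / 3
= 500.00

500.00 DPS


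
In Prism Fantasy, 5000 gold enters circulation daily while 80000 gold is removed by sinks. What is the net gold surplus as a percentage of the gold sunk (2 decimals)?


Net gold = 5000 - 80000 = -75000
Inflation rate = net / sunk * 100 = -75000 / 80000 * 100
= -0.9375 * 100
= -93.75%

-93.75%


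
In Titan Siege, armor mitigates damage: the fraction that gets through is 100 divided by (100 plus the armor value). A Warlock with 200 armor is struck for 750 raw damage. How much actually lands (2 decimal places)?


actual = 750 * 100 / (100 + 200)
= 750 * 100 / 300
= 75000 / 300
= 250.00

250.00 damage


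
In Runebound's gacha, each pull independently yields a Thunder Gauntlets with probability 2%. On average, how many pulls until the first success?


Expected pulls for a geometric distribution = 1/p = 100 / rate%
= 100 / 2
= 50.0

50.0 pulls


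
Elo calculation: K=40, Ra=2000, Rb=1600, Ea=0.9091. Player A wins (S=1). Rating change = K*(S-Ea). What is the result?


Elo update: delta = K * (S - Ea), where S = 1 (wins)
S - Ea = 1 - 0.9091 = 0.0909
Rating change = 40 * 0.0909
= 3.64

3.64 rating points


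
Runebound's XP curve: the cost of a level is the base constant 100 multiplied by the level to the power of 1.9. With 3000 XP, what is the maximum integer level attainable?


XP = 100 * level^1.9, so level = (XP / 100)^(1/1.9)
= (3000 / 100)^(1/1.9)
= 30.0^0.5263
= 5.9901
Floor: level = 5

level 5


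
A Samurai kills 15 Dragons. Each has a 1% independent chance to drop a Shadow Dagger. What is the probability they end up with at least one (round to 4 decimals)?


P(at least one) = 1 - P(none) = 1 - (1-p)^n
p = 1/100 = 0.01
1 - p = 0.99
(1 - p)^15 = 0.99^15 = 0.860058
P(at least one) = 1 - 0.860058 = 0.1399

0.1399


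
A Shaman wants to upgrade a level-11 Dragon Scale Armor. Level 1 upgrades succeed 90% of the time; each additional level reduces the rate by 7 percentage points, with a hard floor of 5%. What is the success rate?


raw_rate = 90 - 7 * (11 - 1)
= 90 - 7 * 10
= 90 - 70
= 20
Apply floor: max(20, 5) = 20%

20%


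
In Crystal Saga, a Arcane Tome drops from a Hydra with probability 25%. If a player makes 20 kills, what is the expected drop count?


Expected drops = kills * (drop_rate / 100)
= 20 * (25 / 100)
= 20 * 0.25
= 5.0

5.0 drops


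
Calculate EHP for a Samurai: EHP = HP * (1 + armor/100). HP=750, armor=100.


EHP = 750 * (1 + 100/100)
= 750 * (1 + 1.0)
= 750 * 2.0
= 1500.0

1500.0 EHP


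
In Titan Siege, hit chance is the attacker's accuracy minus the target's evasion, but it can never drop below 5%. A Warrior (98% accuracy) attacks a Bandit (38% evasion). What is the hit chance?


accuracy - evasion = 98 - 38 = 60
Apply floor: max(60, 5) = 60
Hit chance = 60%

60%


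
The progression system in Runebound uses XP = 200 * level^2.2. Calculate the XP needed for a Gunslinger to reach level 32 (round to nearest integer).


XP = 200 * level^2.2
Substitute level = 32:
XP = 200 * 32^2.2
= 200 * 2048.0
= 409600

409600 XP


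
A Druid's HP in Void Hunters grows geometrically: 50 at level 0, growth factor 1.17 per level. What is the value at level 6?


value = base * growth^level
= 50 * 1.17^6
= 50 * 2.565164
= 128.26

128.26 HP


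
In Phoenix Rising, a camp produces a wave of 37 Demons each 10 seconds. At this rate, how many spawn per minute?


Spawns per minute = count * (60 / interval)
= 37 * (60 / 10)
= 37 * 6.0
= 222.0

222.0 per minute


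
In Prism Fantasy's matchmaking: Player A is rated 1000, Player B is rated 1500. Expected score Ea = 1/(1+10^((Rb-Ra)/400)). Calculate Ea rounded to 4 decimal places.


Elo expected score: Ea = 1/(1 + 10^((Rb-Ra)/400))
Rb - Ra = 1500 - 1000 = 500
(Rb-Ra)/400 = 500/400 = 1.25
10^1.25 = 17.782794
Ea = 1/(1 + 17.782794) = 1/18.782794 = 0.0532

0.0532


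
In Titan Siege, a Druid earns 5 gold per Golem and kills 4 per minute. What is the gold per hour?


Gold per minute = 5 * 4 = 20
Gold per hour = 20 * 60 = 1200

1200 gold/hour


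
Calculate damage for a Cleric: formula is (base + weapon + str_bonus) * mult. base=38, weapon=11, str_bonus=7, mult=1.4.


Sum base + weapon + str = 38 + 11 + 7 = 56
Multiply by 1.4:
56 * 1.4 = 78.4

78.4 damage


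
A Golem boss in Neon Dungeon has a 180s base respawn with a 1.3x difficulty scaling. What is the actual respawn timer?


Respawn time = base * multiplier
= 180 * 1.3
= 234.0 seconds

234.0 seconds


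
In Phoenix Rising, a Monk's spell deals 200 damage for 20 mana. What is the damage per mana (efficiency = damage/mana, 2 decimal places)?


Efficiency = damage / mana
= 200 / 20
= 10.00

10.00 dmg/mana


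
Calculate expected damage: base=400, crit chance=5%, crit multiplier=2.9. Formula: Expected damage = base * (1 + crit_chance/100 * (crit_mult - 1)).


E[dmg] = base * (1 + crit_chance * (crit_mult - 1))
cc as decimal = 5/100 = 0.05
cm - 1 = 2.9 - 1 = 1.9
Bonus factor = 0.05 * 1.9 = 0.095
Total multiplier = 1 + 0.095 = 1.095
Expected damage = 400 * 1.095 = 438.00

438.00 damage


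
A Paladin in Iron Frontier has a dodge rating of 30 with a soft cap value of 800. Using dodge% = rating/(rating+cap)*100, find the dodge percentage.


dodge% = 30 / (30 + 800) * 100
= 30 / 830 * 100
= 0.036145 * 100
= 3.61%

3.61%


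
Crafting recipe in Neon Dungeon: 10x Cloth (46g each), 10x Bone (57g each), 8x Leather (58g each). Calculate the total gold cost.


Cost breakdown:
  Cloth: 10 * 46 = 460
  Bone: 10 * 57 = 570
  Leather: 8 * 58 = 464
Total = 460 + 570 + 464 = 1494

1494 gold


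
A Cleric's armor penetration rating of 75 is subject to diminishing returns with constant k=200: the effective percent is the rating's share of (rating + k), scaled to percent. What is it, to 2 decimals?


effective% = rating / (rating + k) * 100
= 75 / (75 + 200) * 100
= 75 / 275 * 100
= 0.272727 * 100
= 27.27%

27.27%


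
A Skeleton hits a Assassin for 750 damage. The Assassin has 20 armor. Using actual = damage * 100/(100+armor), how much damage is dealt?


actual = 750 * 100 / (100 + 20)
= 750 * 100 / 120
= 75000 / 120
= 625.00

625.00 damage


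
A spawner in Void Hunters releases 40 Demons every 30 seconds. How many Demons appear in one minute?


Spawns per minute = count * (60 / interval)
= 40 * (60 / 30)
= 40 * 2.0
= 80.0

80.0 per minute


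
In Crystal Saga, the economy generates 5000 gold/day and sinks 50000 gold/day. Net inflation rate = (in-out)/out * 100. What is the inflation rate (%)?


Net gold = 5000 - 50000 = -45000
Inflation rate = net / sunk * 100 = -45000 / 50000 * 100
= -0.9 * 100
= -90.00%

-90.00%


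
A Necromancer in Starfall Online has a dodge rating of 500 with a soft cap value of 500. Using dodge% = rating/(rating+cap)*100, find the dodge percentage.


dodge% = 500 / (500 + 500) * 100
= 500 / 1000 * 100
= 0.5 * 100
= 50.00%

50.00%


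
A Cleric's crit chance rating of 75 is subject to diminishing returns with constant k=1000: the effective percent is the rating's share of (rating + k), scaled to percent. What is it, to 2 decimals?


effective% = rating / (rating + k) * 100
= 75 / (75 + 1000) * 100
= 75 / 1075 * 100
= 0.069767 * 100
= 6.98%

6.98%


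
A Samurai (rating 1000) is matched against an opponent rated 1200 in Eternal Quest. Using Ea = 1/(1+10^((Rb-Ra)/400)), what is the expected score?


Elo expected score: Ea = 1/(1 + 10^((Rb-Ra)/400))
Rb - Ra = 1200 - 1000 = 200
(Rb-Ra)/400 = 200/400 = 0.5
10^0.5 = 3.162278
Ea = 1/(1 + 3.162278) = 1/4.162278 = 0.2403

0.2403


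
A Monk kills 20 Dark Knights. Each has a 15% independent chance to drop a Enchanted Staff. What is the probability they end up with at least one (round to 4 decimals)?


P(at least one) = 1 - P(none) = 1 - (1-p)^n
p = 15/100 = 0.15
1 - p = 0.85
(1 - p)^20 = 0.85^20 = 0.038760
P(at least one) = 1 - 0.038760 = 0.9612

0.9612


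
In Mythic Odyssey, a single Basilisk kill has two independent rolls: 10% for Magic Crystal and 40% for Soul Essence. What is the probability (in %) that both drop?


For independent events, P(both) = P(A) * P(B)
= 10% * 40%
= 400 / 100 %
= 4.0%

4.0%


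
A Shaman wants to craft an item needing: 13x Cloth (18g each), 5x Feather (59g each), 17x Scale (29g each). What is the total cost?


Cost breakdown:
  Cloth: 13 * 18 = 234
  Feather: 5 * 59 = 295
  Scale: 17 * 29 = 493
Total = 234 + 295 + 493 = 1022

1022 gold


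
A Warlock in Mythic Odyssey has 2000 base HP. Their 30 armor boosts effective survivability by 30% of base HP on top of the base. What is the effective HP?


EHP = 2000 * (1 + 30/100)
= 2000 * (1 + 0.3)
= 2000 * 1.3
= 2600.0

2600.0 EHP


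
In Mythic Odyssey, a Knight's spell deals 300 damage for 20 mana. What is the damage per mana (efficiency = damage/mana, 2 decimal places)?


Efficiency = damage / mana
= 300 / 20
= 15.00

15.00 dmg/mana


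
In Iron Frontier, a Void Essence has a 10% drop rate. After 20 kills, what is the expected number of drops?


Expected drops = kills * (drop_rate / 100)
= 20 * (10 / 100)
= 20 * 0.1
= 2.0

2.0 drops


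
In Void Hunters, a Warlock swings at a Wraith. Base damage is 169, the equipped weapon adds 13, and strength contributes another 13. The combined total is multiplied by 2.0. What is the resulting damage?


Sum base + weapon + str = 169 + 13 + 13 = 195
Multiply by 2.0:
195 * 2.0 = 390.0

390.0 damage


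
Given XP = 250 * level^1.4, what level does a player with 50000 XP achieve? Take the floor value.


XP = 250 * level^1.4, so level = (XP / 250)^(1/1.4)
= (50000 / 250)^(1/1.4)
= 200.0^0.7143
= 44.0142
Floor: level = 44

level 44


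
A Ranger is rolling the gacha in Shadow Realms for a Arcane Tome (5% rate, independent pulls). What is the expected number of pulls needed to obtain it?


Expected pulls for a geometric distribution = 1/p = 100 / rate%
= 100 / 5
= 20.0

20.0 pulls


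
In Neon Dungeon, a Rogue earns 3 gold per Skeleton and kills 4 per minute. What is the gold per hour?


Gold per minute = 3 * 4 = 12
Gold per hour = 12 * 60 = 720

720 gold/hour


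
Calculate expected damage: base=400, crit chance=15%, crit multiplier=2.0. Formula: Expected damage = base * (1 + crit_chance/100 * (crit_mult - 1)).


E[dmg] = base * (1 + crit_chance * (crit_mult - 1))
cc as decimal = 15/100 = 0.15
cm - 1 = 2.0 - 1 = 1.0
Bonus factor = 0.15 * 1.0 = 0.15
Total multiplier = 1 + 0.15 = 1.15
Expected damage = 400 * 1.15 = 460.00

460.00 damage


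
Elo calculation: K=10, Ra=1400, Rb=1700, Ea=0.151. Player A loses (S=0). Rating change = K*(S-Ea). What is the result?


Elo update: delta = K * (S - Ea), where S = 0 (loses)
S - Ea = 0 - 0.151 = -0.151
Rating change = 10 * -0.151
= -1.51

-1.51 rating points


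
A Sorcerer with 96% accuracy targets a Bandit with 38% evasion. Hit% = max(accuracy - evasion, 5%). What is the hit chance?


accuracy - evasion = 96 - 38 = 58
Apply floor: max(58, 5) = 58
Hit chance = 58%

58%


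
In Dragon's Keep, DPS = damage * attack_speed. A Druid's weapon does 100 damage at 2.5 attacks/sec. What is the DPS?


DPS = damage * attack_speed
= 100 * 2.5
= 250.0

250.0 DPS


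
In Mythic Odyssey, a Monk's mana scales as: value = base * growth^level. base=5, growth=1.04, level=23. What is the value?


value = base * growth^level
= 5 * 1.04^23
= 5 * 2.464716
= 12.32

12.32 mana


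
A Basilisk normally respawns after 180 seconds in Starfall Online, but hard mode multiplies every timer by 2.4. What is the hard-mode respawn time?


Respawn time = base * multiplier
= 180 * 2.4
= 432.0 seconds

432.0 seconds


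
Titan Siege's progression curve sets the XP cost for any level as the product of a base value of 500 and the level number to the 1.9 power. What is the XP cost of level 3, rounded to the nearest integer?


XP = 500 * level^1.9
Substitute level = 3:
XP = 500 * 3^1.9
= 500 * 8.0636
= 4032

4032 XP


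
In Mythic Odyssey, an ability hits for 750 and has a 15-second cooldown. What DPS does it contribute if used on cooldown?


DPS = damage / cooldown
= 750 / 15
= 50.00

50.00 DPS


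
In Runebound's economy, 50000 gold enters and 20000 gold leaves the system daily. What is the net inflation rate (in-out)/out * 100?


Net gold = 50000 - 20000 = 30000
Inflation rate = net / sunk * 100 = 30000 / 20000 * 100
= 1.5 * 100
= 150.00%

150.00%


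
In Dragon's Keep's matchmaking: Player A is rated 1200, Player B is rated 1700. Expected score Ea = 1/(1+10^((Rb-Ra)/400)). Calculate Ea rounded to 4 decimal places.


Elo expected score: Ea = 1/(1 + 10^((Rb-Ra)/400))
Rb - Ra = 1700 - 1200 = 500
(Rb-Ra)/400 = 500/400 = 1.25
10^1.25 = 17.782794
Ea = 1/(1 + 17.782794) = 1/18.782794 = 0.0532

0.0532


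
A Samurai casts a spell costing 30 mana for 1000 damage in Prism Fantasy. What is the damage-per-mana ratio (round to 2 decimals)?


Efficiency = damage / mana
= 1000 / 30
= 33.33

33.33 dmg/mana


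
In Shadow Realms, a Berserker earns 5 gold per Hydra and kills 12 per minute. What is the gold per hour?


Gold per minute = 5 * 12 = 60
Gold per hour = 60 * 60 = 3600

3600 gold/hour


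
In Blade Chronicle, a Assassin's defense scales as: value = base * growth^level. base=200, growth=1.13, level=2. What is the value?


value = base * growth^level
= 200 * 1.13^2
= 200 * 1.2769
= 255.38

255.38 defense


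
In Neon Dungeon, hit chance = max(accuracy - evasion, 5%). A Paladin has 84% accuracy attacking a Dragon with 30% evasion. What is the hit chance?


accuracy - evasion = 84 - 30 = 54
Apply floor: max(54, 5) = 54
Hit chance = 54%

54%


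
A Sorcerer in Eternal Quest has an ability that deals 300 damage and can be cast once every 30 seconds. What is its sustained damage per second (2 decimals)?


DPS = damage / cooldown
= 300 / 30
= 10.00

10.00 DPS


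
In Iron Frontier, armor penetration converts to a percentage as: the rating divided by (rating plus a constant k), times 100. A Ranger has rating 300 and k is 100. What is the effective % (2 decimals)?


effective% = rating / (rating + k) * 100
= 300 / (300 + 100) * 100
= 300 / 400 * 100
= 0.75 * 100
= 75.00%

75.00%


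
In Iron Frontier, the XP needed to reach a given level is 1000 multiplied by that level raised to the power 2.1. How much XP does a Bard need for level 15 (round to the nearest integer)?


XP = 1000 * level^2.1
Substitute level = 15:
XP = 1000 * 15^2.1
= 1000 * 294.9794
= 294979

294979 XP
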